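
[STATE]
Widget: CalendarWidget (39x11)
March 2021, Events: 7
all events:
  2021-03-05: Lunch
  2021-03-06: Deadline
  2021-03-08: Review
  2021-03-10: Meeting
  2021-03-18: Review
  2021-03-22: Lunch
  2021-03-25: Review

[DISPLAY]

               March 2021              
Mo Tu We Th Fr Sa Su                   
 1  2  3  4  5*  6*  7                 
 8*  9 10* 11 12 13 14                 
15 16 17 18* 19 20 21                  
22* 23 24 25* 26 27 28                 
29 30 31                               
                                       
                                       
                                       
                                       


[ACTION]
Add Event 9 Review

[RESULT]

               March 2021              
Mo Tu We Th Fr Sa Su                   
 1  2  3  4  5*  6*  7                 
 8*  9* 10* 11 12 13 14                
15 16 17 18* 19 20 21                  
22* 23 24 25* 26 27 28                 
29 30 31                               
                                       
                                       
                                       
                                       


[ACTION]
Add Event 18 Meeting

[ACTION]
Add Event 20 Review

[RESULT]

               March 2021              
Mo Tu We Th Fr Sa Su                   
 1  2  3  4  5*  6*  7                 
 8*  9* 10* 11 12 13 14                
15 16 17 18* 19 20* 21                 
22* 23 24 25* 26 27 28                 
29 30 31                               
                                       
                                       
                                       
                                       


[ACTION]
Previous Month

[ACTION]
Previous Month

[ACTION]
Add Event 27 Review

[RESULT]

              January 2021             
Mo Tu We Th Fr Sa Su                   
             1  2  3                   
 4  5  6  7  8  9 10                   
11 12 13 14 15 16 17                   
18 19 20 21 22 23 24                   
25 26 27* 28 29 30 31                  
                                       
                                       
                                       
                                       


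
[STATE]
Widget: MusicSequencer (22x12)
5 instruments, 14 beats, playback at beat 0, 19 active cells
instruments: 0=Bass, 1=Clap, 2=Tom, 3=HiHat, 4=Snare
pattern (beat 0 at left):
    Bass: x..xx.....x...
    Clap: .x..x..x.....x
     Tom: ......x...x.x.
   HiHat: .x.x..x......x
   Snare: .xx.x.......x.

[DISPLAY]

      ▼1234567890123  
  Bass█··██·····█···  
  Clap·█··█··█·····█  
   Tom······█···█·█·  
 HiHat·█·█··█······█  
 Snare·██·█·······█·  
                      
                      
                      
                      
                      
                      


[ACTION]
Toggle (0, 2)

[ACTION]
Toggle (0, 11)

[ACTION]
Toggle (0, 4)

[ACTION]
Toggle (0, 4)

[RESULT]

      ▼1234567890123  
  Bass█·███·····██··  
  Clap·█··█··█·····█  
   Tom······█···█·█·  
 HiHat·█·█··█······█  
 Snare·██·█·······█·  
                      
                      
                      
                      
                      
                      


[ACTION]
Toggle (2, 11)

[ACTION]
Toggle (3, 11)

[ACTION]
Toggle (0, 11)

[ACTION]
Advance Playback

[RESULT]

      0▼234567890123  
  Bass█·███·····█···  
  Clap·█··█··█·····█  
   Tom······█···███·  
 HiHat·█·█··█····█·█  
 Snare·██·█·······█·  
                      
                      
                      
                      
                      
                      


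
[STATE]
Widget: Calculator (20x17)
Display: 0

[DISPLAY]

                   0
┌───┬───┬───┬───┐   
│ 7 │ 8 │ 9 │ ÷ │   
├───┼───┼───┼───┤   
│ 4 │ 5 │ 6 │ × │   
├───┼───┼───┼───┤   
│ 1 │ 2 │ 3 │ - │   
├───┼───┼───┼───┤   
│ 0 │ . │ = │ + │   
├───┼───┼───┼───┤   
│ C │ MC│ MR│ M+│   
└───┴───┴───┴───┘   
                    
                    
                    
                    
                    


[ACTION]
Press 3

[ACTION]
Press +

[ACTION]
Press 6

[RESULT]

                   6
┌───┬───┬───┬───┐   
│ 7 │ 8 │ 9 │ ÷ │   
├───┼───┼───┼───┤   
│ 4 │ 5 │ 6 │ × │   
├───┼───┼───┼───┤   
│ 1 │ 2 │ 3 │ - │   
├───┼───┼───┼───┤   
│ 0 │ . │ = │ + │   
├───┼───┼───┼───┤   
│ C │ MC│ MR│ M+│   
└───┴───┴───┴───┘   
                    
                    
                    
                    
                    


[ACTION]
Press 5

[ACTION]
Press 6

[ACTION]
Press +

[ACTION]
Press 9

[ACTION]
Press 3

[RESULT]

                  93
┌───┬───┬───┬───┐   
│ 7 │ 8 │ 9 │ ÷ │   
├───┼───┼───┼───┤   
│ 4 │ 5 │ 6 │ × │   
├───┼───┼───┼───┤   
│ 1 │ 2 │ 3 │ - │   
├───┼───┼───┼───┤   
│ 0 │ . │ = │ + │   
├───┼───┼───┼───┤   
│ C │ MC│ MR│ M+│   
└───┴───┴───┴───┘   
                    
                    
                    
                    
                    


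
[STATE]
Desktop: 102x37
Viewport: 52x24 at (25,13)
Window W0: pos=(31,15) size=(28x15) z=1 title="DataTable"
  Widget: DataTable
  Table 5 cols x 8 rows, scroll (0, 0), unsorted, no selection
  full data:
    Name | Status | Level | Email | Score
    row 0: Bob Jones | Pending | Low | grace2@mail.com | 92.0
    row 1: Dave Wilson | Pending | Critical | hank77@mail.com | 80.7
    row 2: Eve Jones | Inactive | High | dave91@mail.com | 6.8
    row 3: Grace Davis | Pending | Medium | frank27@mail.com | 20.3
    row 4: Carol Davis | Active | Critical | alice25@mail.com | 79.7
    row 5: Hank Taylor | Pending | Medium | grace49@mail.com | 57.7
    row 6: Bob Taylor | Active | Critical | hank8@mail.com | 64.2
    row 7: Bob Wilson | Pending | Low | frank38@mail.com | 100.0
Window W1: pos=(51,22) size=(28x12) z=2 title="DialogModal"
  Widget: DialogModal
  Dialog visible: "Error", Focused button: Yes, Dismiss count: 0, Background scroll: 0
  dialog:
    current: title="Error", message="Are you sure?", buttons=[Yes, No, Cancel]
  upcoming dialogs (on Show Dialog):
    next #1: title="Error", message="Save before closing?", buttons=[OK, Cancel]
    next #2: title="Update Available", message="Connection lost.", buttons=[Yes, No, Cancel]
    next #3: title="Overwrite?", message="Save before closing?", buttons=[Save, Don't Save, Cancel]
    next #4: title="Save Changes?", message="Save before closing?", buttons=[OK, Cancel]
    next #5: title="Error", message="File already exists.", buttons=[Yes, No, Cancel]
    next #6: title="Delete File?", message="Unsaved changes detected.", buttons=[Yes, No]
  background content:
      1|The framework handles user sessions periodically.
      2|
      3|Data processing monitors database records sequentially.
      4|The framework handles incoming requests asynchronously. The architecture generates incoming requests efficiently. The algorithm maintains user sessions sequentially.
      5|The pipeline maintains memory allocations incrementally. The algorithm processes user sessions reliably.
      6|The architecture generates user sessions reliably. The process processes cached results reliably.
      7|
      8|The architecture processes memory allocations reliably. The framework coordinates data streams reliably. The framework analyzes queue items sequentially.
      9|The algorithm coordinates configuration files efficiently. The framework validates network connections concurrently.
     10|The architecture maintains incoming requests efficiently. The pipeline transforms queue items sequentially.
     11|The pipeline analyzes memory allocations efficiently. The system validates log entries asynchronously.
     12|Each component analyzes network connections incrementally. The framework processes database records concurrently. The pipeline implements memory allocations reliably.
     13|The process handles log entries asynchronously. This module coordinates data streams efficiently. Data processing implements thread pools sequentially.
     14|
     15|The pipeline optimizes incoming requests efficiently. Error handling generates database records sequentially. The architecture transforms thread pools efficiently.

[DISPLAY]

                                                    
                                                    
      ┏━━━━━━━━━━━━━━━━━━━━━━━━━━┓                  
      ┃ DataTable                ┃                  
      ┠──────────────────────────┨                  
      ┃Name       │Status  │Level┃                  
      ┃───────────┼────────┼─────┃                  
      ┃Bob Jones  │Pending │Low  ┃                  
      ┃Dave Wilson│Pending │Criti┃                  
      ┃Eve Jones  │Inactiv┏━━━━━━━━━━━━━━━━━━━━━━━━━
      ┃Grace Davis│Pending┃ DialogModal             
      ┃Carol Davis│Active ┠─────────────────────────
      ┃Hank Taylor│Pending┃The framework handles use
      ┃Bob Taylor │Active ┃  ┌────────────────────┐ 
      ┃Bob Wilson │Pending┃Da│       Error        │ 
      ┃                   ┃Th│   Are you sure?    │c
      ┗━━━━━━━━━━━━━━━━━━━┃Th│[Yes]  No   Cancel  │e
                          ┃Th└────────────────────┘e
                          ┃                         
                          ┃The architecture processe
                          ┗━━━━━━━━━━━━━━━━━━━━━━━━━
                                                    
                                                    
                                                    


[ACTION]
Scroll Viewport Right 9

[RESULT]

                                                    
                                                    
━━━━━━━━━━━━━━━━━━━━━━━━┓                           
ataTable                ┃                           
────────────────────────┨                           
me       │Status  │Level┃                           
─────────┼────────┼─────┃                           
b Jones  │Pending │Low  ┃                           
ve Wilson│Pending │Criti┃                           
e Jones  │Inactiv┏━━━━━━━━━━━━━━━━━━━━━━━━━━┓       
ace Davis│Pending┃ DialogModal              ┃       
rol Davis│Active ┠──────────────────────────┨       
nk Taylor│Pending┃The framework handles user┃       
b Taylor │Active ┃  ┌────────────────────┐  ┃       
b Wilson │Pending┃Da│       Error        │ d┃       
                 ┃Th│   Are you sure?    │co┃       
━━━━━━━━━━━━━━━━━┃Th│[Yes]  No   Cancel  │em┃       
                 ┃Th└────────────────────┘es┃       
                 ┃                          ┃       
                 ┃The architecture processes┃       
                 ┗━━━━━━━━━━━━━━━━━━━━━━━━━━┛       
                                                    
                                                    
                                                    


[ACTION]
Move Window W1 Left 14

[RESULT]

                                                    
                                                    
━━━━━━━━━━━━━━━━━━━━━━━━┓                           
ataTable                ┃                           
────────────────────────┨                           
me       │Status  │Level┃                           
─────────┼────────┼─────┃                           
b Jones  │Pending │Low  ┃                           
ve Wilson│Pending │Criti┃                           
e J┏━━━━━━━━━━━━━━━━━━━━━━━━━━┓                     
ace┃ DialogModal              ┃                     
rol┠──────────────────────────┨                     
nk ┃The framework handles user┃                     
b T┃  ┌────────────────────┐  ┃                     
b W┃Da│       Error        │ d┃                     
   ┃Th│   Are you sure?    │co┃                     
━━━┃Th│[Yes]  No   Cancel  │em┃                     
   ┃Th└────────────────────┘es┃                     
   ┃                          ┃                     
   ┃The architecture processes┃                     
   ┗━━━━━━━━━━━━━━━━━━━━━━━━━━┛                     
                                                    
                                                    
                                                    


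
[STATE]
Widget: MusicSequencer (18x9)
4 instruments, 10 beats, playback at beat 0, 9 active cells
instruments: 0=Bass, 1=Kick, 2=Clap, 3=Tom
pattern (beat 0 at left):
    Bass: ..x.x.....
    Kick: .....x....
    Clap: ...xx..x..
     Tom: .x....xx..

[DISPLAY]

     ▼123456789   
 Bass··█·█·····   
 Kick·····█····   
 Clap···██··█··   
  Tom·█····██··   
                  
                  
                  
                  


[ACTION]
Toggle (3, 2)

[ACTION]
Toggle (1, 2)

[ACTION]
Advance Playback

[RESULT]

     0▼23456789   
 Bass··█·█·····   
 Kick··█··█····   
 Clap···██··█··   
  Tom·██···██··   
                  
                  
                  
                  


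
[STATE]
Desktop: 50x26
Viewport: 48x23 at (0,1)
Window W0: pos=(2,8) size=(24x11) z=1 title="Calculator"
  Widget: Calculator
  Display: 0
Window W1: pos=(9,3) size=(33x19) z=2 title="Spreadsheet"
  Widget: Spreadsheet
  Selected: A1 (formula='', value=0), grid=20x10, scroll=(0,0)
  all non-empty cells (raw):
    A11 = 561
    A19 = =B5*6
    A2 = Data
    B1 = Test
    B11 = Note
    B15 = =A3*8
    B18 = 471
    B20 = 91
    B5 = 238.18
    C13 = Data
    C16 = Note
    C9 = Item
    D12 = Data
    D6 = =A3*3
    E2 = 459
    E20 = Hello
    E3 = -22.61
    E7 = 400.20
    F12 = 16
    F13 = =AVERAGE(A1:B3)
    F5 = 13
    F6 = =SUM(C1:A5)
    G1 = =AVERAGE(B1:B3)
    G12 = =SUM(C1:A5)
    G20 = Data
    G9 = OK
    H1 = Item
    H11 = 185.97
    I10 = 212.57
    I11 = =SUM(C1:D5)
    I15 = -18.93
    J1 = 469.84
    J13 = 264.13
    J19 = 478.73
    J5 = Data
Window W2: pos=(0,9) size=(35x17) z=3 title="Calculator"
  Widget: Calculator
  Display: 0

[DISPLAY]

                                                
                                                
         ┏━━━━━━━━━━━━━━━━━━━━━━━━━━━━━━━┓      
         ┃ Spreadsheet                   ┃      
         ┠───────────────────────────────┨      
         ┃A1:                            ┃      
         ┃       A       B       C       ┃      
  ┏━━━━━━┃-------------------------------┃      
┏━━━━━━━━━━━━━━━━━━━━━━━━━━━━━━━━━┓  0   ┃      
┃ Calculator                      ┃  0   ┃      
┠─────────────────────────────────┨  0   ┃      
┃                                0┃  0   ┃      
┃┌───┬───┬───┬───┐                ┃  0   ┃      
┃│ 7 │ 8 │ 9 │ ÷ │                ┃  0   ┃      
┃├───┼───┼───┼───┤                ┃  0   ┃      
┃│ 4 │ 5 │ 6 │ × │                ┃  0   ┃      
┃├───┼───┼───┼───┤                ┃      ┃      
┃│ 1 │ 2 │ 3 │ - │                ┃  0   ┃      
┃├───┼───┼───┼───┤                ┃  0   ┃      
┃│ 0 │ . │ = │ + │                ┃  0Dat┃      
┃├───┼───┼───┼───┤                ┃━━━━━━┛      
┃│ C │ MC│ MR│ M+│                ┃             
┃└───┴───┴───┴───┘                ┃             


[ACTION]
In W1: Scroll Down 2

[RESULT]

                                                
                                                
         ┏━━━━━━━━━━━━━━━━━━━━━━━━━━━━━━━┓      
         ┃ Spreadsheet                   ┃      
         ┠───────────────────────────────┨      
         ┃A1:                            ┃      
         ┃       A       B       C       ┃      
  ┏━━━━━━┃-------------------------------┃      
┏━━━━━━━━━━━━━━━━━━━━━━━━━━━━━━━━━┓  0   ┃      
┃ Calculator                      ┃  0   ┃      
┠─────────────────────────────────┨  0   ┃      
┃                                0┃  0   ┃      
┃┌───┬───┬───┬───┐                ┃  0   ┃      
┃│ 7 │ 8 │ 9 │ ÷ │                ┃  0   ┃      
┃├───┼───┼───┼───┤                ┃      ┃      
┃│ 4 │ 5 │ 6 │ × │                ┃  0   ┃      
┃├───┼───┼───┼───┤                ┃  0   ┃      
┃│ 1 │ 2 │ 3 │ - │                ┃  0Dat┃      
┃├───┼───┼───┼───┤                ┃      ┃      
┃│ 0 │ . │ = │ + │                ┃  0   ┃      
┃├───┼───┼───┼───┤                ┃━━━━━━┛      
┃│ C │ MC│ MR│ M+│                ┃             
┃└───┴───┴───┴───┘                ┃             


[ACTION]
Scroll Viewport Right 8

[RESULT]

                                                
                                                
       ┏━━━━━━━━━━━━━━━━━━━━━━━━━━━━━━━┓        
       ┃ Spreadsheet                   ┃        
       ┠───────────────────────────────┨        
       ┃A1:                            ┃        
       ┃       A       B       C       ┃        
┏━━━━━━┃-------------------------------┃        
━━━━━━━━━━━━━━━━━━━━━━━━━━━━━━━━┓  0   ┃        
Calculator                      ┃  0   ┃        
────────────────────────────────┨  0   ┃        
                               0┃  0   ┃        
───┬───┬───┬───┐                ┃  0   ┃        
 7 │ 8 │ 9 │ ÷ │                ┃  0   ┃        
───┼───┼───┼───┤                ┃      ┃        
 4 │ 5 │ 6 │ × │                ┃  0   ┃        
───┼───┼───┼───┤                ┃  0   ┃        
 1 │ 2 │ 3 │ - │                ┃  0Dat┃        
───┼───┼───┼───┤                ┃      ┃        
 0 │ . │ = │ + │                ┃  0   ┃        
───┼───┼───┼───┤                ┃━━━━━━┛        
 C │ MC│ MR│ M+│                ┃               
───┴───┴───┴───┘                ┃               


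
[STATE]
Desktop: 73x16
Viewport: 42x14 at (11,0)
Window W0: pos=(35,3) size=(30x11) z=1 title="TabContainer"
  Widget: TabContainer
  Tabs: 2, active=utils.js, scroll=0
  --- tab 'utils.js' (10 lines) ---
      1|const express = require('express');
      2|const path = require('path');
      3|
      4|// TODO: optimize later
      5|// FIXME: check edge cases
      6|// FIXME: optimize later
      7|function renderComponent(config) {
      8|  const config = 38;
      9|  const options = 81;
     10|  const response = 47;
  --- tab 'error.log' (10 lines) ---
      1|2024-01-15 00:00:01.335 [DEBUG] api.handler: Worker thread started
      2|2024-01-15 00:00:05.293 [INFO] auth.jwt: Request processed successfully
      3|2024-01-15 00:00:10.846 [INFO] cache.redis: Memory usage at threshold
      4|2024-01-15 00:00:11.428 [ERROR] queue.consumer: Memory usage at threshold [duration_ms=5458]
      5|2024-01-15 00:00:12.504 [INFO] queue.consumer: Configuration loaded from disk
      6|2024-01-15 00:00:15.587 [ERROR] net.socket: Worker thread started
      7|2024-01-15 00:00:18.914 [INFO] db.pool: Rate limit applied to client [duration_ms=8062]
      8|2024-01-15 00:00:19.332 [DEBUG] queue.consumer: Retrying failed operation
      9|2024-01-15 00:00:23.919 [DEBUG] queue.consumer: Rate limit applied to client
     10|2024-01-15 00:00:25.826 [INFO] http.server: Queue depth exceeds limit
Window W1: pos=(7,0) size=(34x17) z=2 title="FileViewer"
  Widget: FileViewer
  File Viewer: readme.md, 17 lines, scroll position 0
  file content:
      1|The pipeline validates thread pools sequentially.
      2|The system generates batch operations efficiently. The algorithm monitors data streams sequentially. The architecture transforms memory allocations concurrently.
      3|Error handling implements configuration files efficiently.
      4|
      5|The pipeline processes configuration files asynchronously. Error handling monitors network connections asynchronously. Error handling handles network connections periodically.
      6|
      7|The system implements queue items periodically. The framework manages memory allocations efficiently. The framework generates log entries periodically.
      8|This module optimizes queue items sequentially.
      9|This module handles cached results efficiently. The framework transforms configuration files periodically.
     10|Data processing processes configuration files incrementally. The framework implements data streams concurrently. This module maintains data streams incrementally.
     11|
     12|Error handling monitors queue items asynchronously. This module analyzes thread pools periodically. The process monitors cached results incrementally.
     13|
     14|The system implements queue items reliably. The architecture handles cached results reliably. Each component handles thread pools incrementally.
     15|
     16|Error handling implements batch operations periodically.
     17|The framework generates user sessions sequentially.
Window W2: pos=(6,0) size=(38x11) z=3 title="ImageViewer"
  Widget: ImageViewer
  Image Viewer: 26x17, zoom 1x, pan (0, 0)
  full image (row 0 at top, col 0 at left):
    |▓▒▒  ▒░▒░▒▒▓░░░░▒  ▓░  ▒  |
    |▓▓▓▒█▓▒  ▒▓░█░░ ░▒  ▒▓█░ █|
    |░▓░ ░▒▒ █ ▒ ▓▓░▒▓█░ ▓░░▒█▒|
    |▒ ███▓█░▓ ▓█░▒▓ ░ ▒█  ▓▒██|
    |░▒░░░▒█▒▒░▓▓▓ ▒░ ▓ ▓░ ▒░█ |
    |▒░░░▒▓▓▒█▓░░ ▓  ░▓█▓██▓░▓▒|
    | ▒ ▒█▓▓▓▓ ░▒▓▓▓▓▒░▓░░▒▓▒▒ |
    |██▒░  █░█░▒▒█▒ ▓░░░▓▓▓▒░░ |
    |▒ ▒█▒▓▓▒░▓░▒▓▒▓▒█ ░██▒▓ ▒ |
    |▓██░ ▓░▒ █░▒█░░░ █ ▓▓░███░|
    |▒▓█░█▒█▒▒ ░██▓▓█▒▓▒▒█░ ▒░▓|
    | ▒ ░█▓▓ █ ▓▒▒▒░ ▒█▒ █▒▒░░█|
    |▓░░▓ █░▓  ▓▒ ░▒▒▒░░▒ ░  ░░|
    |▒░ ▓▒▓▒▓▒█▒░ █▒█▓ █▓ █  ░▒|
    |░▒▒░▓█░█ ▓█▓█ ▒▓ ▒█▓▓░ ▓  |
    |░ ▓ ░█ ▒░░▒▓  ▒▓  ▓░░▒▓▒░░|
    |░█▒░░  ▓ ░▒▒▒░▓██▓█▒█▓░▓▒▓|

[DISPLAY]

━━━━━━━━━━━━━━━━━━━━━━━━━━━━━━━━┓         
geViewer                        ┃         
────────────────────────────────┨         
 ▒░▒░▒▒▓░░░░▒  ▓░  ▒            ┃━━━━━━━━━
█▓▒  ▒▓░█░░ ░▒  ▒▓█░ █          ┃ainer    
░▒▒ █ ▒ ▓▓░▒▓█░ ▓░░▒█▒          ┃─────────
█▓█░▓ ▓█░▒▓ ░ ▒█  ▓▒██          ┃s]│ error
░▒█▒▒░▓▓▓ ▒░ ▓ ▓░ ▒░█           ┃─────────
▒▓▓▒█▓░░ ▓  ░▓█▓██▓░▓▒          ┃press = r
█▓▓▓▓ ░▒▓▓▓▓▒░▓░░▒▓▒▒           ┃th = requ
━━━━━━━━━━━━━━━━━━━━━━━━━━━━━━━━┛         
s module handles cached resu░┃DO: optimize
a processing processes confi░┃XME: check e
                            ░┃━━━━━━━━━━━━


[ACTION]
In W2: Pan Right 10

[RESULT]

━━━━━━━━━━━━━━━━━━━━━━━━━━━━━━━━┓         
geViewer                        ┃         
────────────────────────────────┨         
░░▒  ▓░  ▒                      ┃━━━━━━━━━
░ ░▒  ▒▓█░ █                    ┃ainer    
░▒▓█░ ▓░░▒█▒                    ┃─────────
▓ ░ ▒█  ▓▒██                    ┃s]│ error
▒░ ▓ ▓░ ▒░█                     ┃─────────
  ░▓█▓██▓░▓▒                    ┃press = r
▓▓▒░▓░░▒▓▒▒                     ┃th = requ
━━━━━━━━━━━━━━━━━━━━━━━━━━━━━━━━┛         
s module handles cached resu░┃DO: optimize
a processing processes confi░┃XME: check e
                            ░┃━━━━━━━━━━━━


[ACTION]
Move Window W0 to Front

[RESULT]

━━━━━━━━━━━━━━━━━━━━━━━━━━━━━━━━┓         
geViewer                        ┃         
────────────────────────────────┨         
░░▒  ▓░  ▒              ┏━━━━━━━━━━━━━━━━━
░ ░▒  ▒▓█░ █            ┃ TabContainer    
░▒▓█░ ▓░░▒█▒            ┠─────────────────
▓ ░ ▒█  ▓▒██            ┃[utils.js]│ error
▒░ ▓ ▓░ ▒░█             ┃─────────────────
  ░▓█▓██▓░▓▒            ┃const express = r
▓▓▒░▓░░▒▓▒▒             ┃const path = requ
━━━━━━━━━━━━━━━━━━━━━━━━┃                 
s module handles cached ┃// TODO: optimize
a processing processes c┃// FIXME: check e
                        ┗━━━━━━━━━━━━━━━━━


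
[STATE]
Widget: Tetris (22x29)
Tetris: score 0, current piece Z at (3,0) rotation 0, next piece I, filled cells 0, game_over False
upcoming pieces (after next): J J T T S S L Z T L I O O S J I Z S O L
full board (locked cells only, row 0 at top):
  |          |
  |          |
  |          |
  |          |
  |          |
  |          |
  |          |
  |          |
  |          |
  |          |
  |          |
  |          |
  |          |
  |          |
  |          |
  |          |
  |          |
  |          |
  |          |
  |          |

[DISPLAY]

   ▓▓     │Next:      
    ▓▓    │████       
          │           
          │           
          │           
          │           
          │Score:     
          │0          
          │           
          │           
          │           
          │           
          │           
          │           
          │           
          │           
          │           
          │           
          │           
          │           
          │           
          │           
          │           
          │           
          │           
          │           
          │           
          │           
          │           


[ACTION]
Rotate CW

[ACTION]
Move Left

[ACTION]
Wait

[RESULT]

          │Next:      
   ▓      │████       
  ▓▓      │           
  ▓       │           
          │           
          │           
          │Score:     
          │0          
          │           
          │           
          │           
          │           
          │           
          │           
          │           
          │           
          │           
          │           
          │           
          │           
          │           
          │           
          │           
          │           
          │           
          │           
          │           
          │           
          │           


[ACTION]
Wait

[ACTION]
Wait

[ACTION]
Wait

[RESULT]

          │Next:      
          │████       
          │           
          │           
   ▓      │           
  ▓▓      │           
  ▓       │Score:     
          │0          
          │           
          │           
          │           
          │           
          │           
          │           
          │           
          │           
          │           
          │           
          │           
          │           
          │           
          │           
          │           
          │           
          │           
          │           
          │           
          │           
          │           


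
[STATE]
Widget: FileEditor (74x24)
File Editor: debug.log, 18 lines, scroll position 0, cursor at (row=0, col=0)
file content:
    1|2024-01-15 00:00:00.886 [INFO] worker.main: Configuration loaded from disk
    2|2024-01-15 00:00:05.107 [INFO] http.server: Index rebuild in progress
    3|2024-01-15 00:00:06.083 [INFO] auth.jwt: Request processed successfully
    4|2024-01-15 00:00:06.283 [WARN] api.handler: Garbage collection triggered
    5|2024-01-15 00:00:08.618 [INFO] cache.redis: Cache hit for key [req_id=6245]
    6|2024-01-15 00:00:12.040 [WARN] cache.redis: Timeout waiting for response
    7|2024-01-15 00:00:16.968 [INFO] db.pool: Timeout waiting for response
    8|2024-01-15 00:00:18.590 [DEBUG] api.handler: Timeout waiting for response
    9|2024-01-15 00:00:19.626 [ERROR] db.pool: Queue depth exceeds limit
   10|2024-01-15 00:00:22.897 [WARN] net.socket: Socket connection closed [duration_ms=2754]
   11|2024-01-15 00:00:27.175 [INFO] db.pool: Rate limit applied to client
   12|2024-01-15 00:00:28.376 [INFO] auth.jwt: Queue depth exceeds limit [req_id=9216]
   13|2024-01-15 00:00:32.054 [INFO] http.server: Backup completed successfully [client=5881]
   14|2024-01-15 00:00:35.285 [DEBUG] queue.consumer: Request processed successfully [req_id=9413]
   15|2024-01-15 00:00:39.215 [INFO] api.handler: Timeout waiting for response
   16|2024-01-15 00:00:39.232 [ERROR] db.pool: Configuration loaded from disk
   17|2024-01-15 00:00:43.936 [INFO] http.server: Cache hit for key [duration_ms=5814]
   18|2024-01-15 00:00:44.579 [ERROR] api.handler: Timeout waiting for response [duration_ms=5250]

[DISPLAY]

█024-01-15 00:00:00.886 [INFO] worker.main: Configuration loaded from dis▲
2024-01-15 00:00:05.107 [INFO] http.server: Index rebuild in progress    █
2024-01-15 00:00:06.083 [INFO] auth.jwt: Request processed successfully  ░
2024-01-15 00:00:06.283 [WARN] api.handler: Garbage collection triggered ░
2024-01-15 00:00:08.618 [INFO] cache.redis: Cache hit for key [req_id=624░
2024-01-15 00:00:12.040 [WARN] cache.redis: Timeout waiting for response ░
2024-01-15 00:00:16.968 [INFO] db.pool: Timeout waiting for response     ░
2024-01-15 00:00:18.590 [DEBUG] api.handler: Timeout waiting for response░
2024-01-15 00:00:19.626 [ERROR] db.pool: Queue depth exceeds limit       ░
2024-01-15 00:00:22.897 [WARN] net.socket: Socket connection closed [dura░
2024-01-15 00:00:27.175 [INFO] db.pool: Rate limit applied to client     ░
2024-01-15 00:00:28.376 [INFO] auth.jwt: Queue depth exceeds limit [req_i░
2024-01-15 00:00:32.054 [INFO] http.server: Backup completed successfully░
2024-01-15 00:00:35.285 [DEBUG] queue.consumer: Request processed success░
2024-01-15 00:00:39.215 [INFO] api.handler: Timeout waiting for response ░
2024-01-15 00:00:39.232 [ERROR] db.pool: Configuration loaded from disk  ░
2024-01-15 00:00:43.936 [INFO] http.server: Cache hit for key [duration_m░
2024-01-15 00:00:44.579 [ERROR] api.handler: Timeout waiting for response░
                                                                         ░
                                                                         ░
                                                                         ░
                                                                         ░
                                                                         ░
                                                                         ▼


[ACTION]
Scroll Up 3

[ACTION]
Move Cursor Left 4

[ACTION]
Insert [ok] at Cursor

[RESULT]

ok█024-01-15 00:00:00.886 [INFO] worker.main: Configuration loaded from d▲
2024-01-15 00:00:05.107 [INFO] http.server: Index rebuild in progress    █
2024-01-15 00:00:06.083 [INFO] auth.jwt: Request processed successfully  ░
2024-01-15 00:00:06.283 [WARN] api.handler: Garbage collection triggered ░
2024-01-15 00:00:08.618 [INFO] cache.redis: Cache hit for key [req_id=624░
2024-01-15 00:00:12.040 [WARN] cache.redis: Timeout waiting for response ░
2024-01-15 00:00:16.968 [INFO] db.pool: Timeout waiting for response     ░
2024-01-15 00:00:18.590 [DEBUG] api.handler: Timeout waiting for response░
2024-01-15 00:00:19.626 [ERROR] db.pool: Queue depth exceeds limit       ░
2024-01-15 00:00:22.897 [WARN] net.socket: Socket connection closed [dura░
2024-01-15 00:00:27.175 [INFO] db.pool: Rate limit applied to client     ░
2024-01-15 00:00:28.376 [INFO] auth.jwt: Queue depth exceeds limit [req_i░
2024-01-15 00:00:32.054 [INFO] http.server: Backup completed successfully░
2024-01-15 00:00:35.285 [DEBUG] queue.consumer: Request processed success░
2024-01-15 00:00:39.215 [INFO] api.handler: Timeout waiting for response ░
2024-01-15 00:00:39.232 [ERROR] db.pool: Configuration loaded from disk  ░
2024-01-15 00:00:43.936 [INFO] http.server: Cache hit for key [duration_m░
2024-01-15 00:00:44.579 [ERROR] api.handler: Timeout waiting for response░
                                                                         ░
                                                                         ░
                                                                         ░
                                                                         ░
                                                                         ░
                                                                         ▼


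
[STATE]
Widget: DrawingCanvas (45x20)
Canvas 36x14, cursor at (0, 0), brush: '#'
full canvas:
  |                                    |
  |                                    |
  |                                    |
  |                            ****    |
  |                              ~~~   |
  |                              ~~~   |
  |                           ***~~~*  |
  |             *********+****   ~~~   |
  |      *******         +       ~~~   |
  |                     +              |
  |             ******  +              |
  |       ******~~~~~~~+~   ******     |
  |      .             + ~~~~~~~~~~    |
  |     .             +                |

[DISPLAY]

+                                            
                                             
                                             
                            ****             
                              ~~~            
                              ~~~            
                           ***~~~*           
             *********+****   ~~~            
      *******         +       ~~~            
                     +                       
             ******  +                       
       ******~~~~~~~+~   ******              
      .             + ~~~~~~~~~~             
     .             +                         
                                             
                                             
                                             
                                             
                                             
                                             


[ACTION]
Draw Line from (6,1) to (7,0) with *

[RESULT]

+                                            
                                             
                                             
                            ****             
                              ~~~            
                              ~~~            
 *                         ***~~~*           
*            *********+****   ~~~            
      *******         +       ~~~            
                     +                       
             ******  +                       
       ******~~~~~~~+~   ******              
      .             + ~~~~~~~~~~             
     .             +                         
                                             
                                             
                                             
                                             
                                             
                                             


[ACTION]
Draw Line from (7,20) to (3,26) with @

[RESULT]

+                                            
                                             
                                             
                          @ ****             
                        @@    ~~~            
                       @      ~~~            
 *                   @@    ***~~~*           
*            *******@*+****   ~~~            
      *******         +       ~~~            
                     +                       
             ******  +                       
       ******~~~~~~~+~   ******              
      .             + ~~~~~~~~~~             
     .             +                         
                                             
                                             
                                             
                                             
                                             
                                             


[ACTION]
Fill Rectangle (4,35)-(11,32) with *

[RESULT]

+                                            
                                             
                                             
                          @ ****             
                        @@    ~~****         
                       @      ~~****         
 *                   @@    ***~~****         
*            *******@*+****   ~~****         
      *******         +       ~~****         
                     +          ****         
             ******  +          ****         
       ******~~~~~~~+~   ****** ****         
      .             + ~~~~~~~~~~             
     .             +                         
                                             
                                             
                                             
                                             
                                             
                                             


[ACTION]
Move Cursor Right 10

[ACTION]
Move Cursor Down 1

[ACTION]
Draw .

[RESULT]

                                             
          .                                  
                                             
                          @ ****             
                        @@    ~~****         
                       @      ~~****         
 *                   @@    ***~~****         
*            *******@*+****   ~~****         
      *******         +       ~~****         
                     +          ****         
             ******  +          ****         
       ******~~~~~~~+~   ****** ****         
      .             + ~~~~~~~~~~             
     .             +                         
                                             
                                             
                                             
                                             
                                             
                                             
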